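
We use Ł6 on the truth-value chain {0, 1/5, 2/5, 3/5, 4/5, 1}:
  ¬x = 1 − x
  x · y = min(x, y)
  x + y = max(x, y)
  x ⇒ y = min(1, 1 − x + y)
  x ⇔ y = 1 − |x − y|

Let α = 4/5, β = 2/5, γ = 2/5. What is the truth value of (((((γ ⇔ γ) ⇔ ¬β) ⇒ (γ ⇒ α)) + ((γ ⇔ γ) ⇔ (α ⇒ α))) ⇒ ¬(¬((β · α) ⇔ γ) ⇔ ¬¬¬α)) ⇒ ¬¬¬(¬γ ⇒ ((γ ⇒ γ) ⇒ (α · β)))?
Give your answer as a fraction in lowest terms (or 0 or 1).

1

γ ⇔ γ = 2/5 ⇔ 2/5 = 1
¬β = ¬2/5 = 3/5
(γ ⇔ γ) ⇔ ¬β = 1 ⇔ 3/5 = 3/5
γ ⇒ α = 2/5 ⇒ 4/5 = 1
((γ ⇔ γ) ⇔ ¬β) ⇒ (γ ⇒ α) = 3/5 ⇒ 1 = 1
γ ⇔ γ = 2/5 ⇔ 2/5 = 1
α ⇒ α = 4/5 ⇒ 4/5 = 1
(γ ⇔ γ) ⇔ (α ⇒ α) = 1 ⇔ 1 = 1
(((γ ⇔ γ) ⇔ ¬β) ⇒ (γ ⇒ α)) + ((γ ⇔ γ) ⇔ (α ⇒ α)) = 1 + 1 = 1
β · α = 2/5 · 4/5 = 2/5
(β · α) ⇔ γ = 2/5 ⇔ 2/5 = 1
¬((β · α) ⇔ γ) = ¬1 = 0
¬α = ¬4/5 = 1/5
¬¬α = ¬1/5 = 4/5
¬¬¬α = ¬4/5 = 1/5
¬((β · α) ⇔ γ) ⇔ ¬¬¬α = 0 ⇔ 1/5 = 4/5
¬(¬((β · α) ⇔ γ) ⇔ ¬¬¬α) = ¬4/5 = 1/5
((((γ ⇔ γ) ⇔ ¬β) ⇒ (γ ⇒ α)) + ((γ ⇔ γ) ⇔ (α ⇒ α))) ⇒ ¬(¬((β · α) ⇔ γ) ⇔ ¬¬¬α) = 1 ⇒ 1/5 = 1/5
¬γ = ¬2/5 = 3/5
γ ⇒ γ = 2/5 ⇒ 2/5 = 1
α · β = 4/5 · 2/5 = 2/5
(γ ⇒ γ) ⇒ (α · β) = 1 ⇒ 2/5 = 2/5
¬γ ⇒ ((γ ⇒ γ) ⇒ (α · β)) = 3/5 ⇒ 2/5 = 4/5
¬(¬γ ⇒ ((γ ⇒ γ) ⇒ (α · β))) = ¬4/5 = 1/5
¬¬(¬γ ⇒ ((γ ⇒ γ) ⇒ (α · β))) = ¬1/5 = 4/5
¬¬¬(¬γ ⇒ ((γ ⇒ γ) ⇒ (α · β))) = ¬4/5 = 1/5
(((((γ ⇔ γ) ⇔ ¬β) ⇒ (γ ⇒ α)) + ((γ ⇔ γ) ⇔ (α ⇒ α))) ⇒ ¬(¬((β · α) ⇔ γ) ⇔ ¬¬¬α)) ⇒ ¬¬¬(¬γ ⇒ ((γ ⇒ γ) ⇒ (α · β))) = 1/5 ⇒ 1/5 = 1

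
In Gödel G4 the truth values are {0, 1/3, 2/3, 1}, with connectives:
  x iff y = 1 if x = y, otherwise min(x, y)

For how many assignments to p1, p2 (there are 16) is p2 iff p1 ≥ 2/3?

p1 = 0, p2 = 0 ↦ 1  ≥
p1 = 0, p2 = 1/3 ↦ 0  <
p1 = 0, p2 = 2/3 ↦ 0  <
p1 = 0, p2 = 1 ↦ 0  <
p1 = 1/3, p2 = 0 ↦ 0  <
p1 = 1/3, p2 = 1/3 ↦ 1  ≥
p1 = 1/3, p2 = 2/3 ↦ 1/3  <
p1 = 1/3, p2 = 1 ↦ 1/3  <
p1 = 2/3, p2 = 0 ↦ 0  <
p1 = 2/3, p2 = 1/3 ↦ 1/3  <
p1 = 2/3, p2 = 2/3 ↦ 1  ≥
p1 = 2/3, p2 = 1 ↦ 2/3  ≥
p1 = 1, p2 = 0 ↦ 0  <
p1 = 1, p2 = 1/3 ↦ 1/3  <
p1 = 1, p2 = 2/3 ↦ 2/3  ≥
p1 = 1, p2 = 1 ↦ 1  ≥
So 6 of the 16 assignments meet the threshold.

6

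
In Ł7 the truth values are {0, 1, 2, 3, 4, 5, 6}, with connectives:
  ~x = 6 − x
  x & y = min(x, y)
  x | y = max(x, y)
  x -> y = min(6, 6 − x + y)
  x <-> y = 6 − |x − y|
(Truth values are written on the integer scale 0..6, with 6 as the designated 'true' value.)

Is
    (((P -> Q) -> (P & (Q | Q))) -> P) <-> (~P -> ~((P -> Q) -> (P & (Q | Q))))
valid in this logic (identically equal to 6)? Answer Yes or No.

Yes

At P = 2, Q = 0, for instance:
P -> Q = 2 -> 0 = 4
Q | Q = 0 | 0 = 0
P & (Q | Q) = 2 & 0 = 0
(P -> Q) -> (P & (Q | Q)) = 4 -> 0 = 2
((P -> Q) -> (P & (Q | Q))) -> P = 2 -> 2 = 6
~P = ~2 = 4
~((P -> Q) -> (P & (Q | Q))) = ~2 = 4
~P -> ~((P -> Q) -> (P & (Q | Q))) = 4 -> 4 = 6
(((P -> Q) -> (P & (Q | Q))) -> P) <-> (~P -> ~((P -> Q) -> (P & (Q | Q)))) = 6 <-> 6 = 6
and checking the remaining 48 assignments likewise gives ≥ 6 in every case.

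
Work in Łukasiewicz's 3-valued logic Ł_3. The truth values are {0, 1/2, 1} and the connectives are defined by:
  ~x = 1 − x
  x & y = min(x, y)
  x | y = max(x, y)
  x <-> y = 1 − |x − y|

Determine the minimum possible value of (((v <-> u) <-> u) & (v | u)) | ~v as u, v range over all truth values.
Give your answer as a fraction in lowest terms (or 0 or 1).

Take u = 0, v = 1/2:
v <-> u = 1/2 <-> 0 = 1/2
(v <-> u) <-> u = 1/2 <-> 0 = 1/2
v | u = 1/2 | 0 = 1/2
((v <-> u) <-> u) & (v | u) = 1/2 & 1/2 = 1/2
~v = ~1/2 = 1/2
(((v <-> u) <-> u) & (v | u)) | ~v = 1/2 | 1/2 = 1/2
No assignment yields a value below 1/2, so this is the minimum.

1/2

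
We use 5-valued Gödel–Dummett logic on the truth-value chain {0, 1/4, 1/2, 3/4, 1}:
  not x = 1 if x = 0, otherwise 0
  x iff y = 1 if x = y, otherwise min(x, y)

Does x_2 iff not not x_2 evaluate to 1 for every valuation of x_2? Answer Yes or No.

No

Counterexample: take x_2 = 1/4.
not x_2 = not 1/4 = 0
not not x_2 = not 0 = 1
x_2 iff not not x_2 = 1/4 iff 1 = 1/4
This gives 1/4 ≠ 1.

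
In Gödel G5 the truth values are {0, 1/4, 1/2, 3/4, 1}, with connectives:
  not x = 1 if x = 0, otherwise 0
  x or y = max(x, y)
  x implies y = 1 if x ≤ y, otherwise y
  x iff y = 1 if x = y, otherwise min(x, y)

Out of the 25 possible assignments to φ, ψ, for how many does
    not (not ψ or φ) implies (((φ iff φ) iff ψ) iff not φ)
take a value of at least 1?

value 1: 22 assignments (counts)
value 3/4: 1 assignment
value 1/2: 1 assignment
value 1/4: 1 assignment
So 22 of the 25 assignments meet the threshold.

22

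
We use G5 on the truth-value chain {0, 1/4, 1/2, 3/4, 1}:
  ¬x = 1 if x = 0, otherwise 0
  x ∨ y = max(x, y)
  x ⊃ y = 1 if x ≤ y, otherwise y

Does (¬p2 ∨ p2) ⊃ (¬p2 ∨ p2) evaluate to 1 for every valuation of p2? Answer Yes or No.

p2 = 0 ↦ 1
p2 = 1/4 ↦ 1
p2 = 1/2 ↦ 1
p2 = 3/4 ↦ 1
p2 = 1 ↦ 1
Every assignment gives a value ≥ 1.

Yes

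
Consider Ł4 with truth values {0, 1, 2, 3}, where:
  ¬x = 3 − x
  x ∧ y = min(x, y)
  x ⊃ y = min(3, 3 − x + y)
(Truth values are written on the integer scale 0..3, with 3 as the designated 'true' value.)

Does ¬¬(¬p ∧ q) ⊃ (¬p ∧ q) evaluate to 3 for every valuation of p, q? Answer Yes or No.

p = 0, q = 0 ↦ 3
p = 0, q = 1 ↦ 3
p = 0, q = 2 ↦ 3
p = 0, q = 3 ↦ 3
p = 1, q = 0 ↦ 3
p = 1, q = 1 ↦ 3
p = 1, q = 2 ↦ 3
p = 1, q = 3 ↦ 3
p = 2, q = 0 ↦ 3
p = 2, q = 1 ↦ 3
p = 2, q = 2 ↦ 3
p = 2, q = 3 ↦ 3
p = 3, q = 0 ↦ 3
p = 3, q = 1 ↦ 3
p = 3, q = 2 ↦ 3
p = 3, q = 3 ↦ 3
Every assignment gives a value ≥ 3.

Yes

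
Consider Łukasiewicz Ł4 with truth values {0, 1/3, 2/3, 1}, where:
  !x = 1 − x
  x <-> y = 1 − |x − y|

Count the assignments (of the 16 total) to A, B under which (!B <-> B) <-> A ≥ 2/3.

A = 0, B = 0 ↦ 1  ≥
A = 0, B = 1/3 ↦ 1/3  <
A = 0, B = 2/3 ↦ 1/3  <
A = 0, B = 1 ↦ 1  ≥
A = 1/3, B = 0 ↦ 2/3  ≥
A = 1/3, B = 1/3 ↦ 2/3  ≥
A = 1/3, B = 2/3 ↦ 2/3  ≥
A = 1/3, B = 1 ↦ 2/3  ≥
A = 2/3, B = 0 ↦ 1/3  <
A = 2/3, B = 1/3 ↦ 1  ≥
A = 2/3, B = 2/3 ↦ 1  ≥
A = 2/3, B = 1 ↦ 1/3  <
A = 1, B = 0 ↦ 0  <
A = 1, B = 1/3 ↦ 2/3  ≥
A = 1, B = 2/3 ↦ 2/3  ≥
A = 1, B = 1 ↦ 0  <
So 10 of the 16 assignments meet the threshold.

10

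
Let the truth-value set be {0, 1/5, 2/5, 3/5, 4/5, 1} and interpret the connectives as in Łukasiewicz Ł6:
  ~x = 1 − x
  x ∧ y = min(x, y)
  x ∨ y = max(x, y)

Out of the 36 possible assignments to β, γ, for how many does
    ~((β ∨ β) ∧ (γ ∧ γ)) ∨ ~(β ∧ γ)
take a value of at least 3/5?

value 1: 11 assignments (counts)
value 4/5: 9 assignments (counts)
value 3/5: 7 assignments (counts)
value 2/5: 5 assignments
value 1/5: 3 assignments
value 0: 1 assignment
So 27 of the 36 assignments meet the threshold.

27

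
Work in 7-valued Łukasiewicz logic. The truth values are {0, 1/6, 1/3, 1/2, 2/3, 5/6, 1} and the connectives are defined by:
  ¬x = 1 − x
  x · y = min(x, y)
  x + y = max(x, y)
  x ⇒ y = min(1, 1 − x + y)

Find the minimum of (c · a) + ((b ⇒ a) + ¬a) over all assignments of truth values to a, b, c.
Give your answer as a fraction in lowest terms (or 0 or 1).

1/2

Take a = 1/2, b = 1, c = 0:
c · a = 0 · 1/2 = 0
b ⇒ a = 1 ⇒ 1/2 = 1/2
¬a = ¬1/2 = 1/2
(b ⇒ a) + ¬a = 1/2 + 1/2 = 1/2
(c · a) + ((b ⇒ a) + ¬a) = 0 + 1/2 = 1/2
No assignment yields a value below 1/2, so this is the minimum.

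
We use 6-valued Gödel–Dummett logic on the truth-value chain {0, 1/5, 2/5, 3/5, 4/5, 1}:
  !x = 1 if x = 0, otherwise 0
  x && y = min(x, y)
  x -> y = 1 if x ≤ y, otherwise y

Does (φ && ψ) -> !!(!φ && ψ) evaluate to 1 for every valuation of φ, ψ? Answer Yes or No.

No

Counterexample: take φ = 1/5, ψ = 1/5.
φ && ψ = 1/5 && 1/5 = 1/5
!φ = !1/5 = 0
!φ && ψ = 0 && 1/5 = 0
!(!φ && ψ) = !0 = 1
!!(!φ && ψ) = !1 = 0
(φ && ψ) -> !!(!φ && ψ) = 1/5 -> 0 = 0
This gives 0 ≠ 1.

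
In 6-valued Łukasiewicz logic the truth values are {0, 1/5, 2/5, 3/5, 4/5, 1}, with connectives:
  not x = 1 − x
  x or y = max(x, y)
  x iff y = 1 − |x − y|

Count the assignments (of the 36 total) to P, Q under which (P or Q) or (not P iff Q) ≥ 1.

15

value 1: 15 assignments (counts)
value 4/5: 11 assignments
value 3/5: 4 assignments
value 2/5: 3 assignments
value 1/5: 2 assignments
value 0: 1 assignment
So 15 of the 36 assignments meet the threshold.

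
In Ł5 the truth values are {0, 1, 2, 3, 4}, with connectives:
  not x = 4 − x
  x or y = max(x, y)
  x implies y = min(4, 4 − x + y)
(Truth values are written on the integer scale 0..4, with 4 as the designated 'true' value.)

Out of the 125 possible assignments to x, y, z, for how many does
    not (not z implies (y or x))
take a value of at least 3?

5

value 4: 1 assignment (counts)
value 3: 4 assignments (counts)
value 2: 9 assignments
value 1: 16 assignments
value 0: 95 assignments
So 5 of the 125 assignments meet the threshold.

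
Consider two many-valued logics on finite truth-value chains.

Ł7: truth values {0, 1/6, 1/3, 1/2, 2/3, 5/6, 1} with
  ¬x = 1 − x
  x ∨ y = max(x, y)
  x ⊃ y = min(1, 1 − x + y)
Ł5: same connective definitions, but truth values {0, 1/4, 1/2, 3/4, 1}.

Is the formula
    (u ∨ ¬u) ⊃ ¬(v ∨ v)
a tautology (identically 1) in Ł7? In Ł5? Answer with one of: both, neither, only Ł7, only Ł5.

In Ł7: at u = 0, v = 1/6 the value is 5/6 — not a tautology.
In Ł5: at u = 0, v = 1/4 the value is 3/4 — not a tautology.

neither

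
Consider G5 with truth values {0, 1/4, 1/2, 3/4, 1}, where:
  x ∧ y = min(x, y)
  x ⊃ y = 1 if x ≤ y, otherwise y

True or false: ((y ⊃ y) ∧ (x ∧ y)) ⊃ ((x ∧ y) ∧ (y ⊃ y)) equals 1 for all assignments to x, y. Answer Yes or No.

At x = 1/4, y = 0, for instance:
y ⊃ y = 0 ⊃ 0 = 1
x ∧ y = 1/4 ∧ 0 = 0
(y ⊃ y) ∧ (x ∧ y) = 1 ∧ 0 = 0
(x ∧ y) ∧ (y ⊃ y) = 0 ∧ 1 = 0
((y ⊃ y) ∧ (x ∧ y)) ⊃ ((x ∧ y) ∧ (y ⊃ y)) = 0 ⊃ 0 = 1
and checking the remaining 24 assignments likewise gives ≥ 1 in every case.

Yes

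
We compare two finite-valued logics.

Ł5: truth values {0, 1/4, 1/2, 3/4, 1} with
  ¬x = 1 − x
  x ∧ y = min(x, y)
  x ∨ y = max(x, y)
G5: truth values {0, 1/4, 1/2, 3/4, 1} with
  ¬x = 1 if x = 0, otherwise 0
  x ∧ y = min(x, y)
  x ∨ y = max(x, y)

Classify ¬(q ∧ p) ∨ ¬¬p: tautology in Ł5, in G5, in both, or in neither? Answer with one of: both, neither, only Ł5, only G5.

In Ł5: at p = 1/4, q = 1/4 the value is 3/4 — not a tautology.
In G5: every assignment gives 1 — tautology.

only G5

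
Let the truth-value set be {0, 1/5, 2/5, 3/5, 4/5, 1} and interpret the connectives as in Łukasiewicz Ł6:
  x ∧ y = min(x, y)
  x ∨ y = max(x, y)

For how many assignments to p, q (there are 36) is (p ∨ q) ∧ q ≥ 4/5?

12

value 1: 6 assignments (counts)
value 4/5: 6 assignments (counts)
value 3/5: 6 assignments
value 2/5: 6 assignments
value 1/5: 6 assignments
value 0: 6 assignments
So 12 of the 36 assignments meet the threshold.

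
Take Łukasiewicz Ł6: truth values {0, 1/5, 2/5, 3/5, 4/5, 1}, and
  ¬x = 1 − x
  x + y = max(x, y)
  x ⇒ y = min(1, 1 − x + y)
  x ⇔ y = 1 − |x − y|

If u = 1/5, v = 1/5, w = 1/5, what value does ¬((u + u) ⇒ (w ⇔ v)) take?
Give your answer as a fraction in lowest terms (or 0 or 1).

0

u + u = 1/5 + 1/5 = 1/5
w ⇔ v = 1/5 ⇔ 1/5 = 1
(u + u) ⇒ (w ⇔ v) = 1/5 ⇒ 1 = 1
¬((u + u) ⇒ (w ⇔ v)) = ¬1 = 0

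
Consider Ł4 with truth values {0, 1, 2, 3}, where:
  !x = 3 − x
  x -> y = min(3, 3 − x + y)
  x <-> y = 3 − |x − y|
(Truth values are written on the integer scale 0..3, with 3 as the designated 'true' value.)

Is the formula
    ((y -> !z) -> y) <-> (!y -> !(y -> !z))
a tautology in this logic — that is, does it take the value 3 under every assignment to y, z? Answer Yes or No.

y = 0, z = 0 ↦ 3
y = 0, z = 1 ↦ 3
y = 0, z = 2 ↦ 3
y = 0, z = 3 ↦ 3
y = 1, z = 0 ↦ 3
y = 1, z = 1 ↦ 3
y = 1, z = 2 ↦ 3
y = 1, z = 3 ↦ 3
y = 2, z = 0 ↦ 3
y = 2, z = 1 ↦ 3
y = 2, z = 2 ↦ 3
y = 2, z = 3 ↦ 3
y = 3, z = 0 ↦ 3
y = 3, z = 1 ↦ 3
y = 3, z = 2 ↦ 3
y = 3, z = 3 ↦ 3
Every assignment gives a value ≥ 3.

Yes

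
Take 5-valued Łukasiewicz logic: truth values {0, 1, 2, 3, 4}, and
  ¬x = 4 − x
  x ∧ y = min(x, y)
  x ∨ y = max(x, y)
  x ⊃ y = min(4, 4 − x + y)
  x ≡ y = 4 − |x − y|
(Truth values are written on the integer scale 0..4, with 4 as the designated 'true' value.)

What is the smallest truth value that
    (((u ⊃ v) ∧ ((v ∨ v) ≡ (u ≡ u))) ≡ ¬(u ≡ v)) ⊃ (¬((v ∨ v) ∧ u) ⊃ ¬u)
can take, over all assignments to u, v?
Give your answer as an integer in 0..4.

2

Take u = 4, v = 2:
u ⊃ v = 4 ⊃ 2 = 2
v ∨ v = 2 ∨ 2 = 2
u ≡ u = 4 ≡ 4 = 4
(v ∨ v) ≡ (u ≡ u) = 2 ≡ 4 = 2
(u ⊃ v) ∧ ((v ∨ v) ≡ (u ≡ u)) = 2 ∧ 2 = 2
u ≡ v = 4 ≡ 2 = 2
¬(u ≡ v) = ¬2 = 2
((u ⊃ v) ∧ ((v ∨ v) ≡ (u ≡ u))) ≡ ¬(u ≡ v) = 2 ≡ 2 = 4
v ∨ v = 2 ∨ 2 = 2
(v ∨ v) ∧ u = 2 ∧ 4 = 2
¬((v ∨ v) ∧ u) = ¬2 = 2
¬u = ¬4 = 0
¬((v ∨ v) ∧ u) ⊃ ¬u = 2 ⊃ 0 = 2
(((u ⊃ v) ∧ ((v ∨ v) ≡ (u ≡ u))) ≡ ¬(u ≡ v)) ⊃ (¬((v ∨ v) ∧ u) ⊃ ¬u) = 4 ⊃ 2 = 2
No assignment yields a value below 2, so this is the minimum.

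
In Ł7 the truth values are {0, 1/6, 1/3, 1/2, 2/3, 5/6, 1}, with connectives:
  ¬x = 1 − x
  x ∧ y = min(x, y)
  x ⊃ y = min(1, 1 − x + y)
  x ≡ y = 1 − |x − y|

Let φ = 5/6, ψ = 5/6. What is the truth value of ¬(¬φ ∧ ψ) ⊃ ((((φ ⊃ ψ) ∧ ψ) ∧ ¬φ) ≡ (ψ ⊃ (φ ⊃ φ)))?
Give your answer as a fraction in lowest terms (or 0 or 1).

1/3

¬φ = ¬5/6 = 1/6
¬φ ∧ ψ = 1/6 ∧ 5/6 = 1/6
¬(¬φ ∧ ψ) = ¬1/6 = 5/6
φ ⊃ ψ = 5/6 ⊃ 5/6 = 1
(φ ⊃ ψ) ∧ ψ = 1 ∧ 5/6 = 5/6
¬φ = ¬5/6 = 1/6
((φ ⊃ ψ) ∧ ψ) ∧ ¬φ = 5/6 ∧ 1/6 = 1/6
φ ⊃ φ = 5/6 ⊃ 5/6 = 1
ψ ⊃ (φ ⊃ φ) = 5/6 ⊃ 1 = 1
(((φ ⊃ ψ) ∧ ψ) ∧ ¬φ) ≡ (ψ ⊃ (φ ⊃ φ)) = 1/6 ≡ 1 = 1/6
¬(¬φ ∧ ψ) ⊃ ((((φ ⊃ ψ) ∧ ψ) ∧ ¬φ) ≡ (ψ ⊃ (φ ⊃ φ))) = 5/6 ⊃ 1/6 = 1/3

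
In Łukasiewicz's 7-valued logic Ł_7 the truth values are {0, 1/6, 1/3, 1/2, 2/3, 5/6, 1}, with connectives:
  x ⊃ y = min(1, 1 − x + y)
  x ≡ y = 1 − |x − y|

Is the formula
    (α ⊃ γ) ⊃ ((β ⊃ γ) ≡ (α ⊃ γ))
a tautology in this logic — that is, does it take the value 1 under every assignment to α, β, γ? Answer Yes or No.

No

Counterexample: take α = 0, β = 1/6, γ = 0.
α ⊃ γ = 0 ⊃ 0 = 1
β ⊃ γ = 1/6 ⊃ 0 = 5/6
α ⊃ γ = 0 ⊃ 0 = 1
(β ⊃ γ) ≡ (α ⊃ γ) = 5/6 ≡ 1 = 5/6
(α ⊃ γ) ⊃ ((β ⊃ γ) ≡ (α ⊃ γ)) = 1 ⊃ 5/6 = 5/6
This gives 5/6 ≠ 1.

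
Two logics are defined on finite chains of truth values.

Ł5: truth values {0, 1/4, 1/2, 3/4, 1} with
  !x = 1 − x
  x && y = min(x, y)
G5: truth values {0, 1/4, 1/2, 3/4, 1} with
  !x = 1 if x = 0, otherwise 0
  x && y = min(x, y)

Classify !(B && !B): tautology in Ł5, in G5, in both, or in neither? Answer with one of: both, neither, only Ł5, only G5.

In Ł5: at B = 1/4 the value is 3/4 — not a tautology.
In G5: every assignment gives 1 — tautology.

only G5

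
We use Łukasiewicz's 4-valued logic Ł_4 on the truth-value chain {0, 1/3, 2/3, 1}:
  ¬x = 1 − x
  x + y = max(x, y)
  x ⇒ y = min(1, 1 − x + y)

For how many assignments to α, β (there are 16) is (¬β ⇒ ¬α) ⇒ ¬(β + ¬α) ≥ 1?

4

α = 0, β = 0 ↦ 0  <
α = 0, β = 1/3 ↦ 0  <
α = 0, β = 2/3 ↦ 0  <
α = 0, β = 1 ↦ 0  <
α = 1/3, β = 0 ↦ 2/3  <
α = 1/3, β = 1/3 ↦ 1/3  <
α = 1/3, β = 2/3 ↦ 1/3  <
α = 1/3, β = 1 ↦ 0  <
α = 2/3, β = 0 ↦ 1  ≥
α = 2/3, β = 1/3 ↦ 1  ≥
α = 2/3, β = 2/3 ↦ 1/3  <
α = 2/3, β = 1 ↦ 0  <
α = 1, β = 0 ↦ 1  ≥
α = 1, β = 1/3 ↦ 1  ≥
α = 1, β = 2/3 ↦ 2/3  <
α = 1, β = 1 ↦ 0  <
So 4 of the 16 assignments meet the threshold.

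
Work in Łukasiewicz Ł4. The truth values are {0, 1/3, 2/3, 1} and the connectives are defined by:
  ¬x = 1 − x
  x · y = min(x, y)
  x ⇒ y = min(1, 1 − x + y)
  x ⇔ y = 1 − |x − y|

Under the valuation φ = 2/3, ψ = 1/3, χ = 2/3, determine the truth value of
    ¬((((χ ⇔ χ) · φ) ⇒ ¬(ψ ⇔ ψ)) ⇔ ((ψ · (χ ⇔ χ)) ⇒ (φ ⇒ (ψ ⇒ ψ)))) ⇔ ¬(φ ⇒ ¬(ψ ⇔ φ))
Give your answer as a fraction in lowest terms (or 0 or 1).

χ ⇔ χ = 2/3 ⇔ 2/3 = 1
(χ ⇔ χ) · φ = 1 · 2/3 = 2/3
ψ ⇔ ψ = 1/3 ⇔ 1/3 = 1
¬(ψ ⇔ ψ) = ¬1 = 0
((χ ⇔ χ) · φ) ⇒ ¬(ψ ⇔ ψ) = 2/3 ⇒ 0 = 1/3
χ ⇔ χ = 2/3 ⇔ 2/3 = 1
ψ · (χ ⇔ χ) = 1/3 · 1 = 1/3
ψ ⇒ ψ = 1/3 ⇒ 1/3 = 1
φ ⇒ (ψ ⇒ ψ) = 2/3 ⇒ 1 = 1
(ψ · (χ ⇔ χ)) ⇒ (φ ⇒ (ψ ⇒ ψ)) = 1/3 ⇒ 1 = 1
(((χ ⇔ χ) · φ) ⇒ ¬(ψ ⇔ ψ)) ⇔ ((ψ · (χ ⇔ χ)) ⇒ (φ ⇒ (ψ ⇒ ψ))) = 1/3 ⇔ 1 = 1/3
¬((((χ ⇔ χ) · φ) ⇒ ¬(ψ ⇔ ψ)) ⇔ ((ψ · (χ ⇔ χ)) ⇒ (φ ⇒ (ψ ⇒ ψ)))) = ¬1/3 = 2/3
ψ ⇔ φ = 1/3 ⇔ 2/3 = 2/3
¬(ψ ⇔ φ) = ¬2/3 = 1/3
φ ⇒ ¬(ψ ⇔ φ) = 2/3 ⇒ 1/3 = 2/3
¬(φ ⇒ ¬(ψ ⇔ φ)) = ¬2/3 = 1/3
¬((((χ ⇔ χ) · φ) ⇒ ¬(ψ ⇔ ψ)) ⇔ ((ψ · (χ ⇔ χ)) ⇒ (φ ⇒ (ψ ⇒ ψ)))) ⇔ ¬(φ ⇒ ¬(ψ ⇔ φ)) = 2/3 ⇔ 1/3 = 2/3

2/3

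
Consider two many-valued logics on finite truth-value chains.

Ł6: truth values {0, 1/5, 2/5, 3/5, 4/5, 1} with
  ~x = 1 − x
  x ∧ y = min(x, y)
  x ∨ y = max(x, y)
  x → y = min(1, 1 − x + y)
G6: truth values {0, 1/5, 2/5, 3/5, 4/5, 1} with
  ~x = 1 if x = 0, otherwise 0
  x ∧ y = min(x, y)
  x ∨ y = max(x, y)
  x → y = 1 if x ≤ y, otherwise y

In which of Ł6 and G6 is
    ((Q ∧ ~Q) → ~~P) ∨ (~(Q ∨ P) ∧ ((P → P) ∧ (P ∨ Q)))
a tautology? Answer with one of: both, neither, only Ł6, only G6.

only G6

In Ł6: at P = 0, Q = 1/5 the value is 4/5 — not a tautology.
In G6: every assignment gives 1 — tautology.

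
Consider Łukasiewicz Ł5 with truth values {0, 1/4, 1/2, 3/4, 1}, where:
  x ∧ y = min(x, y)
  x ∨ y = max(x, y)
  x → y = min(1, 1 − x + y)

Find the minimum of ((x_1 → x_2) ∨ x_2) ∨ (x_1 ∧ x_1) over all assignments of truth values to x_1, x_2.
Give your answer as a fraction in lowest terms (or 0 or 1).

Take x_1 = 1/2, x_2 = 0:
x_1 → x_2 = 1/2 → 0 = 1/2
(x_1 → x_2) ∨ x_2 = 1/2 ∨ 0 = 1/2
x_1 ∧ x_1 = 1/2 ∧ 1/2 = 1/2
((x_1 → x_2) ∨ x_2) ∨ (x_1 ∧ x_1) = 1/2 ∨ 1/2 = 1/2
No assignment yields a value below 1/2, so this is the minimum.

1/2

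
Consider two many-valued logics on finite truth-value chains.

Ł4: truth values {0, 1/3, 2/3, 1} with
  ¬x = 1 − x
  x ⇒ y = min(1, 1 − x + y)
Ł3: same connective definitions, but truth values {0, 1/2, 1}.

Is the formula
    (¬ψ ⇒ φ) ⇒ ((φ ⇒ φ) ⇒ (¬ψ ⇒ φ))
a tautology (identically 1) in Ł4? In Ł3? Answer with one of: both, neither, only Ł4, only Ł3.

In Ł4: every assignment gives 1 — tautology.
In Ł3: every assignment gives 1 — tautology.

both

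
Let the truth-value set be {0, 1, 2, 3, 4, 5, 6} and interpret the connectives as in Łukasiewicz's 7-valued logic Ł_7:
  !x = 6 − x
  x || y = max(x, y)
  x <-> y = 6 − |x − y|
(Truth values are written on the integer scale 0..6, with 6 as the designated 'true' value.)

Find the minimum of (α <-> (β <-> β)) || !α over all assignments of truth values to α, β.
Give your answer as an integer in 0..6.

3

Take α = 3, β = 0:
β <-> β = 0 <-> 0 = 6
α <-> (β <-> β) = 3 <-> 6 = 3
!α = !3 = 3
(α <-> (β <-> β)) || !α = 3 || 3 = 3
No assignment yields a value below 3, so this is the minimum.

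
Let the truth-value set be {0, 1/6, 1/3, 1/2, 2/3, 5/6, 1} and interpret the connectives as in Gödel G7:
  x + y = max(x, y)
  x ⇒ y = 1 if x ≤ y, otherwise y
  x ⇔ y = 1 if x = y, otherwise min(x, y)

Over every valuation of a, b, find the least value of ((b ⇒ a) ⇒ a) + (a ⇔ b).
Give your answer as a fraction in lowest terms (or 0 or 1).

1/6

Take a = 1/6, b = 0:
b ⇒ a = 0 ⇒ 1/6 = 1
(b ⇒ a) ⇒ a = 1 ⇒ 1/6 = 1/6
a ⇔ b = 1/6 ⇔ 0 = 0
((b ⇒ a) ⇒ a) + (a ⇔ b) = 1/6 + 0 = 1/6
No assignment yields a value below 1/6, so this is the minimum.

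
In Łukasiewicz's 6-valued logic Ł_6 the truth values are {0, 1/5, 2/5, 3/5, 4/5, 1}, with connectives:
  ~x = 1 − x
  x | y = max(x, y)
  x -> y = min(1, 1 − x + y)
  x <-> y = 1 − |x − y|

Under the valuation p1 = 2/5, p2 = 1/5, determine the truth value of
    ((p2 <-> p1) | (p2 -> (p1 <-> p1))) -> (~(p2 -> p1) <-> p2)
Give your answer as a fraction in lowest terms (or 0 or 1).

p2 <-> p1 = 1/5 <-> 2/5 = 4/5
p1 <-> p1 = 2/5 <-> 2/5 = 1
p2 -> (p1 <-> p1) = 1/5 -> 1 = 1
(p2 <-> p1) | (p2 -> (p1 <-> p1)) = 4/5 | 1 = 1
p2 -> p1 = 1/5 -> 2/5 = 1
~(p2 -> p1) = ~1 = 0
~(p2 -> p1) <-> p2 = 0 <-> 1/5 = 4/5
((p2 <-> p1) | (p2 -> (p1 <-> p1))) -> (~(p2 -> p1) <-> p2) = 1 -> 4/5 = 4/5

4/5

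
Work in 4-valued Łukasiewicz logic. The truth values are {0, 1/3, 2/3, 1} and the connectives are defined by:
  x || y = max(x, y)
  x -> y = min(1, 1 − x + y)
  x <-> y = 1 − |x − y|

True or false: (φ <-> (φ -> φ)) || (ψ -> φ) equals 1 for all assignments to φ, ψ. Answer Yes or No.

No

Counterexample: take φ = 0, ψ = 1/3.
φ -> φ = 0 -> 0 = 1
φ <-> (φ -> φ) = 0 <-> 1 = 0
ψ -> φ = 1/3 -> 0 = 2/3
(φ <-> (φ -> φ)) || (ψ -> φ) = 0 || 2/3 = 2/3
This gives 2/3 ≠ 1.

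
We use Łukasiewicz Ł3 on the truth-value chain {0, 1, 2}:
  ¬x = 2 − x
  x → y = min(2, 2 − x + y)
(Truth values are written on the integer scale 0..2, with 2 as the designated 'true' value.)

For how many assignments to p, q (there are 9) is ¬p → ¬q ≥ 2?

6

p = 0, q = 0 ↦ 2  ≥
p = 0, q = 1 ↦ 1  <
p = 0, q = 2 ↦ 0  <
p = 1, q = 0 ↦ 2  ≥
p = 1, q = 1 ↦ 2  ≥
p = 1, q = 2 ↦ 1  <
p = 2, q = 0 ↦ 2  ≥
p = 2, q = 1 ↦ 2  ≥
p = 2, q = 2 ↦ 2  ≥
So 6 of the 9 assignments meet the threshold.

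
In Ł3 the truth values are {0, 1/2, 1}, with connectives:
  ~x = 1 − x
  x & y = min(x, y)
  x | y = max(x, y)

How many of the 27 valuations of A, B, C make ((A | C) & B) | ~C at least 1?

value 1: 13 assignments (counts)
value 1/2: 11 assignments
value 0: 3 assignments
So 13 of the 27 assignments meet the threshold.

13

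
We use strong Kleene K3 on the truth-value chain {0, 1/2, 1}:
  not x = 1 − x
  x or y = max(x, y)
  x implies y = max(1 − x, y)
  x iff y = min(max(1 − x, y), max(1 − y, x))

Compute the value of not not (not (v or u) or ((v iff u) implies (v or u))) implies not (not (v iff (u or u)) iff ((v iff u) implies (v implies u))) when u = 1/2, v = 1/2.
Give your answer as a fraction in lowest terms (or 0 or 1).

1/2

v or u = 1/2 or 1/2 = 1/2
not (v or u) = not 1/2 = 1/2
v iff u = 1/2 iff 1/2 = 1/2
v or u = 1/2 or 1/2 = 1/2
(v iff u) implies (v or u) = 1/2 implies 1/2 = 1/2
not (v or u) or ((v iff u) implies (v or u)) = 1/2 or 1/2 = 1/2
not (not (v or u) or ((v iff u) implies (v or u))) = not 1/2 = 1/2
not not (not (v or u) or ((v iff u) implies (v or u))) = not 1/2 = 1/2
u or u = 1/2 or 1/2 = 1/2
v iff (u or u) = 1/2 iff 1/2 = 1/2
not (v iff (u or u)) = not 1/2 = 1/2
v iff u = 1/2 iff 1/2 = 1/2
v implies u = 1/2 implies 1/2 = 1/2
(v iff u) implies (v implies u) = 1/2 implies 1/2 = 1/2
not (v iff (u or u)) iff ((v iff u) implies (v implies u)) = 1/2 iff 1/2 = 1/2
not (not (v iff (u or u)) iff ((v iff u) implies (v implies u))) = not 1/2 = 1/2
not not (not (v or u) or ((v iff u) implies (v or u))) implies not (not (v iff (u or u)) iff ((v iff u) implies (v implies u))) = 1/2 implies 1/2 = 1/2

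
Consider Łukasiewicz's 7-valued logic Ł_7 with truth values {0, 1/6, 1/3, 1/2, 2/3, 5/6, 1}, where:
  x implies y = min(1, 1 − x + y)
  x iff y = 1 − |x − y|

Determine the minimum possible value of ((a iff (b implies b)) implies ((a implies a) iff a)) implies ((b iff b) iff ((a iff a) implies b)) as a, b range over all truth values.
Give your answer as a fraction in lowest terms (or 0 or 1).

0

Take a = 0, b = 0:
b implies b = 0 implies 0 = 1
a iff (b implies b) = 0 iff 1 = 0
a implies a = 0 implies 0 = 1
(a implies a) iff a = 1 iff 0 = 0
(a iff (b implies b)) implies ((a implies a) iff a) = 0 implies 0 = 1
b iff b = 0 iff 0 = 1
a iff a = 0 iff 0 = 1
(a iff a) implies b = 1 implies 0 = 0
(b iff b) iff ((a iff a) implies b) = 1 iff 0 = 0
((a iff (b implies b)) implies ((a implies a) iff a)) implies ((b iff b) iff ((a iff a) implies b)) = 1 implies 0 = 0
No assignment yields a value below 0, so this is the minimum.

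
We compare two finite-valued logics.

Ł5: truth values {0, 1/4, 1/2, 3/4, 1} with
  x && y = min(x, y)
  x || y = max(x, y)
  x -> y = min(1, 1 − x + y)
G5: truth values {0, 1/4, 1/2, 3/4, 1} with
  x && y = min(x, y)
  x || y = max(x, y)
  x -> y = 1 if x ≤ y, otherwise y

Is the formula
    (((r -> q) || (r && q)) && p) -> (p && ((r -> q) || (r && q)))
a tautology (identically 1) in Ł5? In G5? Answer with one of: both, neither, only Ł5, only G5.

In Ł5: every assignment gives 1 — tautology.
In G5: every assignment gives 1 — tautology.

both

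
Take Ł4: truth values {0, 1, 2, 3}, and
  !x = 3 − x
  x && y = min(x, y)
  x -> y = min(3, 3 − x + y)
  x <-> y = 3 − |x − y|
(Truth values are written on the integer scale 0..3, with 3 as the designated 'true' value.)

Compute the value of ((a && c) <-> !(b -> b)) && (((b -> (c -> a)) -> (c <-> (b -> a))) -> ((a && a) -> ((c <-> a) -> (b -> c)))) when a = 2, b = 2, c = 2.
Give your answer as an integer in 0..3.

a && c = 2 && 2 = 2
b -> b = 2 -> 2 = 3
!(b -> b) = !3 = 0
(a && c) <-> !(b -> b) = 2 <-> 0 = 1
c -> a = 2 -> 2 = 3
b -> (c -> a) = 2 -> 3 = 3
b -> a = 2 -> 2 = 3
c <-> (b -> a) = 2 <-> 3 = 2
(b -> (c -> a)) -> (c <-> (b -> a)) = 3 -> 2 = 2
a && a = 2 && 2 = 2
c <-> a = 2 <-> 2 = 3
b -> c = 2 -> 2 = 3
(c <-> a) -> (b -> c) = 3 -> 3 = 3
(a && a) -> ((c <-> a) -> (b -> c)) = 2 -> 3 = 3
((b -> (c -> a)) -> (c <-> (b -> a))) -> ((a && a) -> ((c <-> a) -> (b -> c))) = 2 -> 3 = 3
((a && c) <-> !(b -> b)) && (((b -> (c -> a)) -> (c <-> (b -> a))) -> ((a && a) -> ((c <-> a) -> (b -> c)))) = 1 && 3 = 1

1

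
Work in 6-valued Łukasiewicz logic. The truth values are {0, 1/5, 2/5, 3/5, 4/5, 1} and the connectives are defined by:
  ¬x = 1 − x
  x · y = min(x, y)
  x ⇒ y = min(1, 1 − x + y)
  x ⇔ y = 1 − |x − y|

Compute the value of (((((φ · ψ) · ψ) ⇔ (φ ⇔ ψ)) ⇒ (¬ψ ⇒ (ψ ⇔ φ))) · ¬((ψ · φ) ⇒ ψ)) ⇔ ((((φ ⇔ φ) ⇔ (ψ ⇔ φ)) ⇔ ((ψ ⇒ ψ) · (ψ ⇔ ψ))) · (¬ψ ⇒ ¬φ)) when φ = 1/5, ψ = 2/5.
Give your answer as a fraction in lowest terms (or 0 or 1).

1/5

φ · ψ = 1/5 · 2/5 = 1/5
(φ · ψ) · ψ = 1/5 · 2/5 = 1/5
φ ⇔ ψ = 1/5 ⇔ 2/5 = 4/5
((φ · ψ) · ψ) ⇔ (φ ⇔ ψ) = 1/5 ⇔ 4/5 = 2/5
¬ψ = ¬2/5 = 3/5
ψ ⇔ φ = 2/5 ⇔ 1/5 = 4/5
¬ψ ⇒ (ψ ⇔ φ) = 3/5 ⇒ 4/5 = 1
(((φ · ψ) · ψ) ⇔ (φ ⇔ ψ)) ⇒ (¬ψ ⇒ (ψ ⇔ φ)) = 2/5 ⇒ 1 = 1
ψ · φ = 2/5 · 1/5 = 1/5
(ψ · φ) ⇒ ψ = 1/5 ⇒ 2/5 = 1
¬((ψ · φ) ⇒ ψ) = ¬1 = 0
((((φ · ψ) · ψ) ⇔ (φ ⇔ ψ)) ⇒ (¬ψ ⇒ (ψ ⇔ φ))) · ¬((ψ · φ) ⇒ ψ) = 1 · 0 = 0
φ ⇔ φ = 1/5 ⇔ 1/5 = 1
ψ ⇔ φ = 2/5 ⇔ 1/5 = 4/5
(φ ⇔ φ) ⇔ (ψ ⇔ φ) = 1 ⇔ 4/5 = 4/5
ψ ⇒ ψ = 2/5 ⇒ 2/5 = 1
ψ ⇔ ψ = 2/5 ⇔ 2/5 = 1
(ψ ⇒ ψ) · (ψ ⇔ ψ) = 1 · 1 = 1
((φ ⇔ φ) ⇔ (ψ ⇔ φ)) ⇔ ((ψ ⇒ ψ) · (ψ ⇔ ψ)) = 4/5 ⇔ 1 = 4/5
¬ψ = ¬2/5 = 3/5
¬φ = ¬1/5 = 4/5
¬ψ ⇒ ¬φ = 3/5 ⇒ 4/5 = 1
(((φ ⇔ φ) ⇔ (ψ ⇔ φ)) ⇔ ((ψ ⇒ ψ) · (ψ ⇔ ψ))) · (¬ψ ⇒ ¬φ) = 4/5 · 1 = 4/5
(((((φ · ψ) · ψ) ⇔ (φ ⇔ ψ)) ⇒ (¬ψ ⇒ (ψ ⇔ φ))) · ¬((ψ · φ) ⇒ ψ)) ⇔ ((((φ ⇔ φ) ⇔ (ψ ⇔ φ)) ⇔ ((ψ ⇒ ψ) · (ψ ⇔ ψ))) · (¬ψ ⇒ ¬φ)) = 0 ⇔ 4/5 = 1/5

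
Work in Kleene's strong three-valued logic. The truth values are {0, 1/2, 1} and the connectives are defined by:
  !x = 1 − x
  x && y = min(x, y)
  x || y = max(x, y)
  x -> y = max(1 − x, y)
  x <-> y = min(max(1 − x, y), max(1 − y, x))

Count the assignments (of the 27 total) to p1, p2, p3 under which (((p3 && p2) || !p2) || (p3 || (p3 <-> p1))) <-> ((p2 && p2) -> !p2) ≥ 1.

value 1: 10 assignments (counts)
value 1/2: 13 assignments
value 0: 4 assignments
So 10 of the 27 assignments meet the threshold.

10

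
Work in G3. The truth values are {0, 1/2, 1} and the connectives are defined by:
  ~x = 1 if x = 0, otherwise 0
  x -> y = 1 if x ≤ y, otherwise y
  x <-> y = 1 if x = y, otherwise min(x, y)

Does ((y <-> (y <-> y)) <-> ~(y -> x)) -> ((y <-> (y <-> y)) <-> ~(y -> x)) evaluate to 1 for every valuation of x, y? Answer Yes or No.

x = 0, y = 0 ↦ 1
x = 0, y = 1/2 ↦ 1
x = 0, y = 1 ↦ 1
x = 1/2, y = 0 ↦ 1
x = 1/2, y = 1/2 ↦ 1
x = 1/2, y = 1 ↦ 1
x = 1, y = 0 ↦ 1
x = 1, y = 1/2 ↦ 1
x = 1, y = 1 ↦ 1
Every assignment gives a value ≥ 1.

Yes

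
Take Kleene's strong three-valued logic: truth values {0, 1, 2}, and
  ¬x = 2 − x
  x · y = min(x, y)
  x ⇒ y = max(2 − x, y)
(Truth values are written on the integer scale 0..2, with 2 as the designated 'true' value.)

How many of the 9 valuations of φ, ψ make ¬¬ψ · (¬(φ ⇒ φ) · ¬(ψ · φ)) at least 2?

φ = 0, ψ = 0 ↦ 0  <
φ = 0, ψ = 1 ↦ 0  <
φ = 0, ψ = 2 ↦ 0  <
φ = 1, ψ = 0 ↦ 0  <
φ = 1, ψ = 1 ↦ 1  <
φ = 1, ψ = 2 ↦ 1  <
φ = 2, ψ = 0 ↦ 0  <
φ = 2, ψ = 1 ↦ 0  <
φ = 2, ψ = 2 ↦ 0  <
So 0 of the 9 assignments meet the threshold.

0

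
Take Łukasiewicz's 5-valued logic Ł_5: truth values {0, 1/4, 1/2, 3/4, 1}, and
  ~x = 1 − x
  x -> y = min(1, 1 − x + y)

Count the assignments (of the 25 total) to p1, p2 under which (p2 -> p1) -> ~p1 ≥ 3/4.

value 1: 9 assignments (counts)
value 3/4: 3 assignments (counts)
value 1/2: 4 assignments
value 1/4: 4 assignments
value 0: 5 assignments
So 12 of the 25 assignments meet the threshold.

12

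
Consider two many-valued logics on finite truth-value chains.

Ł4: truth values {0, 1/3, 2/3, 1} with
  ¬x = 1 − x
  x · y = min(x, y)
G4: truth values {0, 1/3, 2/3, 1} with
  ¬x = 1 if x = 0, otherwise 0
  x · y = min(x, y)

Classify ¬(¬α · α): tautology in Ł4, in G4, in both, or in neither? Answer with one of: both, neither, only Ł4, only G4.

In Ł4: at α = 1/3 the value is 2/3 — not a tautology.
In G4: every assignment gives 1 — tautology.

only G4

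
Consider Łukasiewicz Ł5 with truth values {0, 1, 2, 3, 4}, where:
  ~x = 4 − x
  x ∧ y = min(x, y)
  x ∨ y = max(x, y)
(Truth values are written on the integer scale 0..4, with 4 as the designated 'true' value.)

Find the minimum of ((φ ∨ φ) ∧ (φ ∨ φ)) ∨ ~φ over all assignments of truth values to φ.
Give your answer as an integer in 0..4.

2

Take φ = 2:
φ ∨ φ = 2 ∨ 2 = 2
φ ∨ φ = 2 ∨ 2 = 2
(φ ∨ φ) ∧ (φ ∨ φ) = 2 ∧ 2 = 2
~φ = ~2 = 2
((φ ∨ φ) ∧ (φ ∨ φ)) ∨ ~φ = 2 ∨ 2 = 2
No assignment yields a value below 2, so this is the minimum.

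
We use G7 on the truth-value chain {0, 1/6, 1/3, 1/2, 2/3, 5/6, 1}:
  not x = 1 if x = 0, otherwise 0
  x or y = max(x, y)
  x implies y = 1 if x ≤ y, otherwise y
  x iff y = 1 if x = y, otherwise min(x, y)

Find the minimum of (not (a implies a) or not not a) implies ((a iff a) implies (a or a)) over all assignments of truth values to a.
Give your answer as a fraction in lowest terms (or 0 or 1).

1/6

Take a = 1/6:
a implies a = 1/6 implies 1/6 = 1
not (a implies a) = not 1 = 0
not a = not 1/6 = 0
not not a = not 0 = 1
not (a implies a) or not not a = 0 or 1 = 1
a iff a = 1/6 iff 1/6 = 1
a or a = 1/6 or 1/6 = 1/6
(a iff a) implies (a or a) = 1 implies 1/6 = 1/6
(not (a implies a) or not not a) implies ((a iff a) implies (a or a)) = 1 implies 1/6 = 1/6
No assignment yields a value below 1/6, so this is the minimum.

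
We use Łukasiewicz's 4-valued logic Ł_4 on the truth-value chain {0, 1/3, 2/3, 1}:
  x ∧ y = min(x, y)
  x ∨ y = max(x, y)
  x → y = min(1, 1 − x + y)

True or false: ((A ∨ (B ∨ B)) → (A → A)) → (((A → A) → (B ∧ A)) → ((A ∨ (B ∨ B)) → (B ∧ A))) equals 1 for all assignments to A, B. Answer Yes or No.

Yes

A = 0, B = 0 ↦ 1
A = 0, B = 1/3 ↦ 1
A = 0, B = 2/3 ↦ 1
A = 0, B = 1 ↦ 1
A = 1/3, B = 0 ↦ 1
A = 1/3, B = 1/3 ↦ 1
A = 1/3, B = 2/3 ↦ 1
A = 1/3, B = 1 ↦ 1
A = 2/3, B = 0 ↦ 1
A = 2/3, B = 1/3 ↦ 1
A = 2/3, B = 2/3 ↦ 1
A = 2/3, B = 1 ↦ 1
A = 1, B = 0 ↦ 1
A = 1, B = 1/3 ↦ 1
A = 1, B = 2/3 ↦ 1
A = 1, B = 1 ↦ 1
Every assignment gives a value ≥ 1.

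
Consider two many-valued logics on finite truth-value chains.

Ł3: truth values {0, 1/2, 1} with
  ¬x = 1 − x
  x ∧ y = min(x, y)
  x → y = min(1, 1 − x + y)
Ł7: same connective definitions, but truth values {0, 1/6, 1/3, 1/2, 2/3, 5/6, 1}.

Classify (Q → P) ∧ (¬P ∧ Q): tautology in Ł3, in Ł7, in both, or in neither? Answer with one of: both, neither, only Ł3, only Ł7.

neither

In Ł3: at P = 0, Q = 0 the value is 0 — not a tautology.
In Ł7: at P = 0, Q = 0 the value is 0 — not a tautology.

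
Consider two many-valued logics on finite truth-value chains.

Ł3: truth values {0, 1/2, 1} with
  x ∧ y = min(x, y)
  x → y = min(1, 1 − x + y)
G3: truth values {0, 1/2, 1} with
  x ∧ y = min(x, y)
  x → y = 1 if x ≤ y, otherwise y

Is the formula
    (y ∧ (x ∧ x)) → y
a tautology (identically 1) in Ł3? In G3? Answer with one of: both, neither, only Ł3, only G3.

both

In Ł3: every assignment gives 1 — tautology.
In G3: every assignment gives 1 — tautology.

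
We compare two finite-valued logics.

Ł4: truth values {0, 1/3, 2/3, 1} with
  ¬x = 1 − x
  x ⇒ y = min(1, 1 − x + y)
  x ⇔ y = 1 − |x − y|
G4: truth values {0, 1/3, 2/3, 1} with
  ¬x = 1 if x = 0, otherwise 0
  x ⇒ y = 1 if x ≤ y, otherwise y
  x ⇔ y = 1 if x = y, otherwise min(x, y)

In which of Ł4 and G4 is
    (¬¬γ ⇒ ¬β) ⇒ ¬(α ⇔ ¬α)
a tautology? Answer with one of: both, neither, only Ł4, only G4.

only G4

In Ł4: at α = 1/3, β = 0, γ = 0 the value is 1/3 — not a tautology.
In G4: every assignment gives 1 — tautology.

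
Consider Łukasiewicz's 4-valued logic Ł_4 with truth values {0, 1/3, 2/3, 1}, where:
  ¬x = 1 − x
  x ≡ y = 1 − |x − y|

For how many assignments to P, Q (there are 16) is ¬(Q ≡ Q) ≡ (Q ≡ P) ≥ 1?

P = 0, Q = 0 ↦ 0  <
P = 0, Q = 1/3 ↦ 1/3  <
P = 0, Q = 2/3 ↦ 2/3  <
P = 0, Q = 1 ↦ 1  ≥
P = 1/3, Q = 0 ↦ 1/3  <
P = 1/3, Q = 1/3 ↦ 0  <
P = 1/3, Q = 2/3 ↦ 1/3  <
P = 1/3, Q = 1 ↦ 2/3  <
P = 2/3, Q = 0 ↦ 2/3  <
P = 2/3, Q = 1/3 ↦ 1/3  <
P = 2/3, Q = 2/3 ↦ 0  <
P = 2/3, Q = 1 ↦ 1/3  <
P = 1, Q = 0 ↦ 1  ≥
P = 1, Q = 1/3 ↦ 2/3  <
P = 1, Q = 2/3 ↦ 1/3  <
P = 1, Q = 1 ↦ 0  <
So 2 of the 16 assignments meet the threshold.

2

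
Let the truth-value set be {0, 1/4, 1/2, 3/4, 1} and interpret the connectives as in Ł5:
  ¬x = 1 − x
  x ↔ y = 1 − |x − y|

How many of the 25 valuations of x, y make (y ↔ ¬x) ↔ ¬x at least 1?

7

value 1: 7 assignments (counts)
value 3/4: 7 assignments
value 1/2: 6 assignments
value 1/4: 3 assignments
value 0: 2 assignments
So 7 of the 25 assignments meet the threshold.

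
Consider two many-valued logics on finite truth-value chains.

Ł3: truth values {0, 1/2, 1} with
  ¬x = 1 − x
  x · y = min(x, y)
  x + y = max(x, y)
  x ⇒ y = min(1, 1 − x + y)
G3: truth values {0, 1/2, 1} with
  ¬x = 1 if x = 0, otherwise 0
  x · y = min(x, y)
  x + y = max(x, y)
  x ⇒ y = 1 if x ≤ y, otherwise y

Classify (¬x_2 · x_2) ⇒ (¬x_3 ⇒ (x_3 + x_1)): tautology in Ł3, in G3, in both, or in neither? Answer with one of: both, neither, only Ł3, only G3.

In Ł3: at x_1 = 0, x_2 = 1/2, x_3 = 0 the value is 1/2 — not a tautology.
In G3: every assignment gives 1 — tautology.

only G3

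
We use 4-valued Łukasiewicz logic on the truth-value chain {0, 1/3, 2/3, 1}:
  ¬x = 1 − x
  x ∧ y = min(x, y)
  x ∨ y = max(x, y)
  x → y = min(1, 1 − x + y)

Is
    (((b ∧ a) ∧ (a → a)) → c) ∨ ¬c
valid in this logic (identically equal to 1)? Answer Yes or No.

No

Counterexample: take a = 2/3, b = 2/3, c = 1/3.
b ∧ a = 2/3 ∧ 2/3 = 2/3
a → a = 2/3 → 2/3 = 1
(b ∧ a) ∧ (a → a) = 2/3 ∧ 1 = 2/3
((b ∧ a) ∧ (a → a)) → c = 2/3 → 1/3 = 2/3
¬c = ¬1/3 = 2/3
(((b ∧ a) ∧ (a → a)) → c) ∨ ¬c = 2/3 ∨ 2/3 = 2/3
This gives 2/3 ≠ 1.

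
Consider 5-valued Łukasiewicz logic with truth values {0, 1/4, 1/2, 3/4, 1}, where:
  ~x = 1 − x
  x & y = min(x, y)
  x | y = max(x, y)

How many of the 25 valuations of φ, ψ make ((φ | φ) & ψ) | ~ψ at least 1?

value 1: 6 assignments (counts)
value 3/4: 8 assignments
value 1/2: 7 assignments
value 1/4: 3 assignments
value 0: 1 assignment
So 6 of the 25 assignments meet the threshold.

6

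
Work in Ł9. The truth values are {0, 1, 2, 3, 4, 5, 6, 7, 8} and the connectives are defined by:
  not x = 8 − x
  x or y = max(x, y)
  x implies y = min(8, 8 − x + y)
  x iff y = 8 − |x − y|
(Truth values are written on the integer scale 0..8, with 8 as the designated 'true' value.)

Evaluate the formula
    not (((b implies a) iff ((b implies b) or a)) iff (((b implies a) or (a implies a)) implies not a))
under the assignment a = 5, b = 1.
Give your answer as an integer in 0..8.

b implies a = 1 implies 5 = 8
b implies b = 1 implies 1 = 8
(b implies b) or a = 8 or 5 = 8
(b implies a) iff ((b implies b) or a) = 8 iff 8 = 8
b implies a = 1 implies 5 = 8
a implies a = 5 implies 5 = 8
(b implies a) or (a implies a) = 8 or 8 = 8
not a = not 5 = 3
((b implies a) or (a implies a)) implies not a = 8 implies 3 = 3
((b implies a) iff ((b implies b) or a)) iff (((b implies a) or (a implies a)) implies not a) = 8 iff 3 = 3
not (((b implies a) iff ((b implies b) or a)) iff (((b implies a) or (a implies a)) implies not a)) = not 3 = 5

5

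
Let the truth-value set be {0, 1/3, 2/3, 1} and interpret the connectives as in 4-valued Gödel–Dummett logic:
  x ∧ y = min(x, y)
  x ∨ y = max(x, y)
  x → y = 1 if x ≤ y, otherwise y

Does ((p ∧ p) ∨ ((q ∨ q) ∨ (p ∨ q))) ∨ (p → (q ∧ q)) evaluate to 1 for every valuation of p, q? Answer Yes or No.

Counterexample: take p = 1/3, q = 0.
p ∧ p = 1/3 ∧ 1/3 = 1/3
q ∨ q = 0 ∨ 0 = 0
p ∨ q = 1/3 ∨ 0 = 1/3
(q ∨ q) ∨ (p ∨ q) = 0 ∨ 1/3 = 1/3
(p ∧ p) ∨ ((q ∨ q) ∨ (p ∨ q)) = 1/3 ∨ 1/3 = 1/3
q ∧ q = 0 ∧ 0 = 0
p → (q ∧ q) = 1/3 → 0 = 0
((p ∧ p) ∨ ((q ∨ q) ∨ (p ∨ q))) ∨ (p → (q ∧ q)) = 1/3 ∨ 0 = 1/3
This gives 1/3 ≠ 1.

No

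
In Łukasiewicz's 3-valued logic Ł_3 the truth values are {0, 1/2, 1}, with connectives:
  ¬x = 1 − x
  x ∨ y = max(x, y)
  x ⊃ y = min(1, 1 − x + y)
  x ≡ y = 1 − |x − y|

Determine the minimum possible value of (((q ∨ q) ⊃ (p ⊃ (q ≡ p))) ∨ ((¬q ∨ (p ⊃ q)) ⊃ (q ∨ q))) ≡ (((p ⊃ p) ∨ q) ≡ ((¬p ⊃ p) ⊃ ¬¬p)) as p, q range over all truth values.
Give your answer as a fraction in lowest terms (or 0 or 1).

Take p = 1/2, q = 0:
q ∨ q = 0 ∨ 0 = 0
q ≡ p = 0 ≡ 1/2 = 1/2
p ⊃ (q ≡ p) = 1/2 ⊃ 1/2 = 1
(q ∨ q) ⊃ (p ⊃ (q ≡ p)) = 0 ⊃ 1 = 1
¬q = ¬0 = 1
p ⊃ q = 1/2 ⊃ 0 = 1/2
¬q ∨ (p ⊃ q) = 1 ∨ 1/2 = 1
q ∨ q = 0 ∨ 0 = 0
(¬q ∨ (p ⊃ q)) ⊃ (q ∨ q) = 1 ⊃ 0 = 0
((q ∨ q) ⊃ (p ⊃ (q ≡ p))) ∨ ((¬q ∨ (p ⊃ q)) ⊃ (q ∨ q)) = 1 ∨ 0 = 1
p ⊃ p = 1/2 ⊃ 1/2 = 1
(p ⊃ p) ∨ q = 1 ∨ 0 = 1
¬p = ¬1/2 = 1/2
¬p ⊃ p = 1/2 ⊃ 1/2 = 1
¬p = ¬1/2 = 1/2
¬¬p = ¬1/2 = 1/2
(¬p ⊃ p) ⊃ ¬¬p = 1 ⊃ 1/2 = 1/2
((p ⊃ p) ∨ q) ≡ ((¬p ⊃ p) ⊃ ¬¬p) = 1 ≡ 1/2 = 1/2
(((q ∨ q) ⊃ (p ⊃ (q ≡ p))) ∨ ((¬q ∨ (p ⊃ q)) ⊃ (q ∨ q))) ≡ (((p ⊃ p) ∨ q) ≡ ((¬p ⊃ p) ⊃ ¬¬p)) = 1 ≡ 1/2 = 1/2
No assignment yields a value below 1/2, so this is the minimum.

1/2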